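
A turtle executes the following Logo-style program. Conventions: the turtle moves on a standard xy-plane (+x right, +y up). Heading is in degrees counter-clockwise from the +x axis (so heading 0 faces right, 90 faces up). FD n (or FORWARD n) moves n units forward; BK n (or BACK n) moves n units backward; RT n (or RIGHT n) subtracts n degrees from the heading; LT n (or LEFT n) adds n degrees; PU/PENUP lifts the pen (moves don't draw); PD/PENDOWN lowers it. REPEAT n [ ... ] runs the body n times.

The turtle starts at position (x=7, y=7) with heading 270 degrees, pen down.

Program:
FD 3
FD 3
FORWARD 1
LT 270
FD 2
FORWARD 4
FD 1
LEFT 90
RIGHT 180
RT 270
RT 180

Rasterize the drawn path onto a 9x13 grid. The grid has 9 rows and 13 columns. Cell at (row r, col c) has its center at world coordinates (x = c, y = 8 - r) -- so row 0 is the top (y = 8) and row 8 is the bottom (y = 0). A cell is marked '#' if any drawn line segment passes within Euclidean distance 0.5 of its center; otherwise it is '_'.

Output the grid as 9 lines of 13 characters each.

Segment 0: (7,7) -> (7,4)
Segment 1: (7,4) -> (7,1)
Segment 2: (7,1) -> (7,0)
Segment 3: (7,0) -> (5,0)
Segment 4: (5,0) -> (1,0)
Segment 5: (1,0) -> (-0,0)

Answer: _____________
_______#_____
_______#_____
_______#_____
_______#_____
_______#_____
_______#_____
_______#_____
########_____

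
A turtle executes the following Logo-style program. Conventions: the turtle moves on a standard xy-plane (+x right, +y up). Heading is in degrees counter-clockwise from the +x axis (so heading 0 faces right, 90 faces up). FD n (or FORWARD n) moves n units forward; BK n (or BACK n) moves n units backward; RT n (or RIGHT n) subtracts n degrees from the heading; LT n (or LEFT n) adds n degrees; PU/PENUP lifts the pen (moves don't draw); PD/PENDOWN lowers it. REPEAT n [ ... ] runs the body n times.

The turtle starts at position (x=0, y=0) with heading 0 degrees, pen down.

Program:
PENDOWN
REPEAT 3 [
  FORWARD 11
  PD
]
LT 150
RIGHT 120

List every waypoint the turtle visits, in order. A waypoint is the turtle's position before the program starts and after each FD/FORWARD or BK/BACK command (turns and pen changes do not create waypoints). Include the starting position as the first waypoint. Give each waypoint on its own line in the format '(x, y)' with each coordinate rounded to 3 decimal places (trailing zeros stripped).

Answer: (0, 0)
(11, 0)
(22, 0)
(33, 0)

Derivation:
Executing turtle program step by step:
Start: pos=(0,0), heading=0, pen down
PD: pen down
REPEAT 3 [
  -- iteration 1/3 --
  FD 11: (0,0) -> (11,0) [heading=0, draw]
  PD: pen down
  -- iteration 2/3 --
  FD 11: (11,0) -> (22,0) [heading=0, draw]
  PD: pen down
  -- iteration 3/3 --
  FD 11: (22,0) -> (33,0) [heading=0, draw]
  PD: pen down
]
LT 150: heading 0 -> 150
RT 120: heading 150 -> 30
Final: pos=(33,0), heading=30, 3 segment(s) drawn
Waypoints (4 total):
(0, 0)
(11, 0)
(22, 0)
(33, 0)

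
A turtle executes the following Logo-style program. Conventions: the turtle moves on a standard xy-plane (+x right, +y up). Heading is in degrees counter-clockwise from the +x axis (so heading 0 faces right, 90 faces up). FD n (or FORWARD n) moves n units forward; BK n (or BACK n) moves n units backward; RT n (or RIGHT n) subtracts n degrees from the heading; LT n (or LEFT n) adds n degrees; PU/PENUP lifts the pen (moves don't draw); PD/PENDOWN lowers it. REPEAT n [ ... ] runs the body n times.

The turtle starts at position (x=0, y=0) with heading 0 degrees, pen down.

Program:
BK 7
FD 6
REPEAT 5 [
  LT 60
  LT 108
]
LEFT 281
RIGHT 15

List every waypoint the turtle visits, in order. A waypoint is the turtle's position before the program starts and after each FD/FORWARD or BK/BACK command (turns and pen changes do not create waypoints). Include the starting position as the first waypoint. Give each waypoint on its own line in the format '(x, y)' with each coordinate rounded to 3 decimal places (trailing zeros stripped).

Answer: (0, 0)
(-7, 0)
(-1, 0)

Derivation:
Executing turtle program step by step:
Start: pos=(0,0), heading=0, pen down
BK 7: (0,0) -> (-7,0) [heading=0, draw]
FD 6: (-7,0) -> (-1,0) [heading=0, draw]
REPEAT 5 [
  -- iteration 1/5 --
  LT 60: heading 0 -> 60
  LT 108: heading 60 -> 168
  -- iteration 2/5 --
  LT 60: heading 168 -> 228
  LT 108: heading 228 -> 336
  -- iteration 3/5 --
  LT 60: heading 336 -> 36
  LT 108: heading 36 -> 144
  -- iteration 4/5 --
  LT 60: heading 144 -> 204
  LT 108: heading 204 -> 312
  -- iteration 5/5 --
  LT 60: heading 312 -> 12
  LT 108: heading 12 -> 120
]
LT 281: heading 120 -> 41
RT 15: heading 41 -> 26
Final: pos=(-1,0), heading=26, 2 segment(s) drawn
Waypoints (3 total):
(0, 0)
(-7, 0)
(-1, 0)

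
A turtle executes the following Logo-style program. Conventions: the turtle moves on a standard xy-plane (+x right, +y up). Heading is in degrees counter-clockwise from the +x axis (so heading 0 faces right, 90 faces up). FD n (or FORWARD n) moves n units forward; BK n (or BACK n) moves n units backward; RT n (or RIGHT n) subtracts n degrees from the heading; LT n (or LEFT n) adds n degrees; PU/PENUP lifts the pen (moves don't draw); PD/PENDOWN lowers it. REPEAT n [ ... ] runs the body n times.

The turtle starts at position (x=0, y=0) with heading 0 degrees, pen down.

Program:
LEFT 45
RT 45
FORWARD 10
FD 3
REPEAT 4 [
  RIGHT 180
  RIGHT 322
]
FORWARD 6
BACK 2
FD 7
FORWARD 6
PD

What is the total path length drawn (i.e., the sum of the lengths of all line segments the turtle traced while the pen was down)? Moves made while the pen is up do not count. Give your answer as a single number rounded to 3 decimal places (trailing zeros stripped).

Executing turtle program step by step:
Start: pos=(0,0), heading=0, pen down
LT 45: heading 0 -> 45
RT 45: heading 45 -> 0
FD 10: (0,0) -> (10,0) [heading=0, draw]
FD 3: (10,0) -> (13,0) [heading=0, draw]
REPEAT 4 [
  -- iteration 1/4 --
  RT 180: heading 0 -> 180
  RT 322: heading 180 -> 218
  -- iteration 2/4 --
  RT 180: heading 218 -> 38
  RT 322: heading 38 -> 76
  -- iteration 3/4 --
  RT 180: heading 76 -> 256
  RT 322: heading 256 -> 294
  -- iteration 4/4 --
  RT 180: heading 294 -> 114
  RT 322: heading 114 -> 152
]
FD 6: (13,0) -> (7.702,2.817) [heading=152, draw]
BK 2: (7.702,2.817) -> (9.468,1.878) [heading=152, draw]
FD 7: (9.468,1.878) -> (3.288,5.164) [heading=152, draw]
FD 6: (3.288,5.164) -> (-2.01,7.981) [heading=152, draw]
PD: pen down
Final: pos=(-2.01,7.981), heading=152, 6 segment(s) drawn

Segment lengths:
  seg 1: (0,0) -> (10,0), length = 10
  seg 2: (10,0) -> (13,0), length = 3
  seg 3: (13,0) -> (7.702,2.817), length = 6
  seg 4: (7.702,2.817) -> (9.468,1.878), length = 2
  seg 5: (9.468,1.878) -> (3.288,5.164), length = 7
  seg 6: (3.288,5.164) -> (-2.01,7.981), length = 6
Total = 34

Answer: 34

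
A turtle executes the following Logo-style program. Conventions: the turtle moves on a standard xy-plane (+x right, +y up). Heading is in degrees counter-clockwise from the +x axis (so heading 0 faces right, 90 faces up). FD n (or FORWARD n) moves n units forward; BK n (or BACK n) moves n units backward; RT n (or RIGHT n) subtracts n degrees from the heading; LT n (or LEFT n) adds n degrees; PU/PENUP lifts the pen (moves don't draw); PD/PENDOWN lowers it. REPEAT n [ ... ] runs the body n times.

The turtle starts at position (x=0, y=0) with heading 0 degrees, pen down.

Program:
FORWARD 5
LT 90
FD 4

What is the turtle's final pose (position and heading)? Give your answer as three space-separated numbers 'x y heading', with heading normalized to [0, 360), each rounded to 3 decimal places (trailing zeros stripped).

Executing turtle program step by step:
Start: pos=(0,0), heading=0, pen down
FD 5: (0,0) -> (5,0) [heading=0, draw]
LT 90: heading 0 -> 90
FD 4: (5,0) -> (5,4) [heading=90, draw]
Final: pos=(5,4), heading=90, 2 segment(s) drawn

Answer: 5 4 90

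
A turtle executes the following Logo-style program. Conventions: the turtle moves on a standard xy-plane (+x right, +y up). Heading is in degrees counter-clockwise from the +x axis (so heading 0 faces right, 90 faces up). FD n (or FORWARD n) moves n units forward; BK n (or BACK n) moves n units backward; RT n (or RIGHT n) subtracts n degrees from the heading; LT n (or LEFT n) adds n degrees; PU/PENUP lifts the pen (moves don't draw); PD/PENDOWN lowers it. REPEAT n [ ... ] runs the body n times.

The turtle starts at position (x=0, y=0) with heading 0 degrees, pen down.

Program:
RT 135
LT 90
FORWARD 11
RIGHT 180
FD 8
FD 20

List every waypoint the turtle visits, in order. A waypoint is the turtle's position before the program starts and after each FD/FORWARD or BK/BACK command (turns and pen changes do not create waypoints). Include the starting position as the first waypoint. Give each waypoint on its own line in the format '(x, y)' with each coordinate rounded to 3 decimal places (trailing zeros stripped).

Executing turtle program step by step:
Start: pos=(0,0), heading=0, pen down
RT 135: heading 0 -> 225
LT 90: heading 225 -> 315
FD 11: (0,0) -> (7.778,-7.778) [heading=315, draw]
RT 180: heading 315 -> 135
FD 8: (7.778,-7.778) -> (2.121,-2.121) [heading=135, draw]
FD 20: (2.121,-2.121) -> (-12.021,12.021) [heading=135, draw]
Final: pos=(-12.021,12.021), heading=135, 3 segment(s) drawn
Waypoints (4 total):
(0, 0)
(7.778, -7.778)
(2.121, -2.121)
(-12.021, 12.021)

Answer: (0, 0)
(7.778, -7.778)
(2.121, -2.121)
(-12.021, 12.021)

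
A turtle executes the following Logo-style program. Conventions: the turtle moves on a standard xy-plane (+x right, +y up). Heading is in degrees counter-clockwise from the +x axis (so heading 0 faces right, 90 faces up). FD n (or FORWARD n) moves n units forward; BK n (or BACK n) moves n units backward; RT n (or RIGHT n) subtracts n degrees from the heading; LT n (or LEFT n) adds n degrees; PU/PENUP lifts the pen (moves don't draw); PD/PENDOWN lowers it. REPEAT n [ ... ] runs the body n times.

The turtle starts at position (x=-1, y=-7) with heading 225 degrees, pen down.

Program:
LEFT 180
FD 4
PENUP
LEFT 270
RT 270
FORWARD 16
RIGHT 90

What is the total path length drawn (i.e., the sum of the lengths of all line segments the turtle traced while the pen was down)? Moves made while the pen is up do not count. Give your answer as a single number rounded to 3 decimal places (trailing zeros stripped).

Executing turtle program step by step:
Start: pos=(-1,-7), heading=225, pen down
LT 180: heading 225 -> 45
FD 4: (-1,-7) -> (1.828,-4.172) [heading=45, draw]
PU: pen up
LT 270: heading 45 -> 315
RT 270: heading 315 -> 45
FD 16: (1.828,-4.172) -> (13.142,7.142) [heading=45, move]
RT 90: heading 45 -> 315
Final: pos=(13.142,7.142), heading=315, 1 segment(s) drawn

Segment lengths:
  seg 1: (-1,-7) -> (1.828,-4.172), length = 4
Total = 4

Answer: 4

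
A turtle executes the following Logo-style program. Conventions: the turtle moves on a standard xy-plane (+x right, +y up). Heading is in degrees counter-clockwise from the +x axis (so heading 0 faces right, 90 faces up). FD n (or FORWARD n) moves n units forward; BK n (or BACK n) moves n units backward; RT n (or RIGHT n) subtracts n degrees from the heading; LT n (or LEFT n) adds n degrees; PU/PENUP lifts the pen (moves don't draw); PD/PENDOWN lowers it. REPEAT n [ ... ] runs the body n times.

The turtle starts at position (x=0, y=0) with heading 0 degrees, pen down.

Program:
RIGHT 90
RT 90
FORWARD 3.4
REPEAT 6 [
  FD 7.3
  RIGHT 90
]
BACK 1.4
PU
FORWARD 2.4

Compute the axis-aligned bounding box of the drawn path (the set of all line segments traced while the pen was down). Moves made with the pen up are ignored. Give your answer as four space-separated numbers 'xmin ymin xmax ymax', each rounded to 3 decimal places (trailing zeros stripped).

Answer: -12.1 0 0 7.3

Derivation:
Executing turtle program step by step:
Start: pos=(0,0), heading=0, pen down
RT 90: heading 0 -> 270
RT 90: heading 270 -> 180
FD 3.4: (0,0) -> (-3.4,0) [heading=180, draw]
REPEAT 6 [
  -- iteration 1/6 --
  FD 7.3: (-3.4,0) -> (-10.7,0) [heading=180, draw]
  RT 90: heading 180 -> 90
  -- iteration 2/6 --
  FD 7.3: (-10.7,0) -> (-10.7,7.3) [heading=90, draw]
  RT 90: heading 90 -> 0
  -- iteration 3/6 --
  FD 7.3: (-10.7,7.3) -> (-3.4,7.3) [heading=0, draw]
  RT 90: heading 0 -> 270
  -- iteration 4/6 --
  FD 7.3: (-3.4,7.3) -> (-3.4,0) [heading=270, draw]
  RT 90: heading 270 -> 180
  -- iteration 5/6 --
  FD 7.3: (-3.4,0) -> (-10.7,0) [heading=180, draw]
  RT 90: heading 180 -> 90
  -- iteration 6/6 --
  FD 7.3: (-10.7,0) -> (-10.7,7.3) [heading=90, draw]
  RT 90: heading 90 -> 0
]
BK 1.4: (-10.7,7.3) -> (-12.1,7.3) [heading=0, draw]
PU: pen up
FD 2.4: (-12.1,7.3) -> (-9.7,7.3) [heading=0, move]
Final: pos=(-9.7,7.3), heading=0, 8 segment(s) drawn

Segment endpoints: x in {-12.1, -10.7, -10.7, -10.7, -3.4, -3.4, -3.4, 0}, y in {0, 0, 0, 0, 0, 7.3, 7.3, 7.3, 7.3}
xmin=-12.1, ymin=0, xmax=0, ymax=7.3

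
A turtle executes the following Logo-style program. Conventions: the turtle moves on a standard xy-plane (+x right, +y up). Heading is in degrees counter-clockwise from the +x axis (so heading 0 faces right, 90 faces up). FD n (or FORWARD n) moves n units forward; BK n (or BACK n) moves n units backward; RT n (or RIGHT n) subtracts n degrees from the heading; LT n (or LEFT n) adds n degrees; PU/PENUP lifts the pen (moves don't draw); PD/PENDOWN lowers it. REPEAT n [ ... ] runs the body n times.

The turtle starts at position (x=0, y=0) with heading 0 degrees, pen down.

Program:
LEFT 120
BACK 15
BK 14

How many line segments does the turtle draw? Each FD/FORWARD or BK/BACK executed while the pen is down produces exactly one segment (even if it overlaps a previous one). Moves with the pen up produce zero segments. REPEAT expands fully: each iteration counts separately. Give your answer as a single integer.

Answer: 2

Derivation:
Executing turtle program step by step:
Start: pos=(0,0), heading=0, pen down
LT 120: heading 0 -> 120
BK 15: (0,0) -> (7.5,-12.99) [heading=120, draw]
BK 14: (7.5,-12.99) -> (14.5,-25.115) [heading=120, draw]
Final: pos=(14.5,-25.115), heading=120, 2 segment(s) drawn
Segments drawn: 2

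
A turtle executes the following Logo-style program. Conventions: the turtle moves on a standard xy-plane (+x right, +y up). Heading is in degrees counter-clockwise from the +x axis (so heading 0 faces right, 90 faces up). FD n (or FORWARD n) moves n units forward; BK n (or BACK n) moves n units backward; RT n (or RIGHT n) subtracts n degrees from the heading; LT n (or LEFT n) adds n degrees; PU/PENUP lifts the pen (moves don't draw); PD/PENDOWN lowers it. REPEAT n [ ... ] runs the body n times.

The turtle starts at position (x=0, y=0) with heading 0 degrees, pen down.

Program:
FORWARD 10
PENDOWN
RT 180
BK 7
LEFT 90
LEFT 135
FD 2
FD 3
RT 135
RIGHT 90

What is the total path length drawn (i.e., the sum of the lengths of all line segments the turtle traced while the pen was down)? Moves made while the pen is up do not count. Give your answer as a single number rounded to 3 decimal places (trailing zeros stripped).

Executing turtle program step by step:
Start: pos=(0,0), heading=0, pen down
FD 10: (0,0) -> (10,0) [heading=0, draw]
PD: pen down
RT 180: heading 0 -> 180
BK 7: (10,0) -> (17,0) [heading=180, draw]
LT 90: heading 180 -> 270
LT 135: heading 270 -> 45
FD 2: (17,0) -> (18.414,1.414) [heading=45, draw]
FD 3: (18.414,1.414) -> (20.536,3.536) [heading=45, draw]
RT 135: heading 45 -> 270
RT 90: heading 270 -> 180
Final: pos=(20.536,3.536), heading=180, 4 segment(s) drawn

Segment lengths:
  seg 1: (0,0) -> (10,0), length = 10
  seg 2: (10,0) -> (17,0), length = 7
  seg 3: (17,0) -> (18.414,1.414), length = 2
  seg 4: (18.414,1.414) -> (20.536,3.536), length = 3
Total = 22

Answer: 22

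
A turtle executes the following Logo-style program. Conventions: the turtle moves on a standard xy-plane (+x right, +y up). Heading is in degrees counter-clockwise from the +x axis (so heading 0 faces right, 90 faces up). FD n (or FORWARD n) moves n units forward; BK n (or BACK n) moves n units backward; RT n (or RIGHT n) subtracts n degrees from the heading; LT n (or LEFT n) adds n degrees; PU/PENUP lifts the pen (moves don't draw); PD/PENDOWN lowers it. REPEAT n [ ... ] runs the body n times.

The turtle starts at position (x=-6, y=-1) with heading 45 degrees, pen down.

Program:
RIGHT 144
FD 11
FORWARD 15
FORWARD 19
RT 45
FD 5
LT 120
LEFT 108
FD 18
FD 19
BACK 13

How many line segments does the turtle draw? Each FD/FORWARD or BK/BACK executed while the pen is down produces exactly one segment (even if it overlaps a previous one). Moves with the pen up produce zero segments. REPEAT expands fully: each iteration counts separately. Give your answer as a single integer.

Answer: 7

Derivation:
Executing turtle program step by step:
Start: pos=(-6,-1), heading=45, pen down
RT 144: heading 45 -> 261
FD 11: (-6,-1) -> (-7.721,-11.865) [heading=261, draw]
FD 15: (-7.721,-11.865) -> (-10.067,-26.68) [heading=261, draw]
FD 19: (-10.067,-26.68) -> (-13.04,-45.446) [heading=261, draw]
RT 45: heading 261 -> 216
FD 5: (-13.04,-45.446) -> (-17.085,-48.385) [heading=216, draw]
LT 120: heading 216 -> 336
LT 108: heading 336 -> 84
FD 18: (-17.085,-48.385) -> (-15.203,-30.484) [heading=84, draw]
FD 19: (-15.203,-30.484) -> (-13.217,-11.588) [heading=84, draw]
BK 13: (-13.217,-11.588) -> (-14.576,-24.516) [heading=84, draw]
Final: pos=(-14.576,-24.516), heading=84, 7 segment(s) drawn
Segments drawn: 7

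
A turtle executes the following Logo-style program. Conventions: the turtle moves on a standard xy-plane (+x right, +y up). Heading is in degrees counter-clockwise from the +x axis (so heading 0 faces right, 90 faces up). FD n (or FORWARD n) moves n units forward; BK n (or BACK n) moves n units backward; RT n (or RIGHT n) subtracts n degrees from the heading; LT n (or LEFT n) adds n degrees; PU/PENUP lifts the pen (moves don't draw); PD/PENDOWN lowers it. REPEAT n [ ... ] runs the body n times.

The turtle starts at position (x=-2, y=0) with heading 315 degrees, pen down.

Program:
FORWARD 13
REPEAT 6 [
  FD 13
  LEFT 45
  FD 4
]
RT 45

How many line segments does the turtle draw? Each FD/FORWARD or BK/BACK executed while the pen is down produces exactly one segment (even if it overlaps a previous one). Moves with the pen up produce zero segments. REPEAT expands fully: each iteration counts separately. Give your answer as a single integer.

Executing turtle program step by step:
Start: pos=(-2,0), heading=315, pen down
FD 13: (-2,0) -> (7.192,-9.192) [heading=315, draw]
REPEAT 6 [
  -- iteration 1/6 --
  FD 13: (7.192,-9.192) -> (16.385,-18.385) [heading=315, draw]
  LT 45: heading 315 -> 0
  FD 4: (16.385,-18.385) -> (20.385,-18.385) [heading=0, draw]
  -- iteration 2/6 --
  FD 13: (20.385,-18.385) -> (33.385,-18.385) [heading=0, draw]
  LT 45: heading 0 -> 45
  FD 4: (33.385,-18.385) -> (36.213,-15.556) [heading=45, draw]
  -- iteration 3/6 --
  FD 13: (36.213,-15.556) -> (45.406,-6.364) [heading=45, draw]
  LT 45: heading 45 -> 90
  FD 4: (45.406,-6.364) -> (45.406,-2.364) [heading=90, draw]
  -- iteration 4/6 --
  FD 13: (45.406,-2.364) -> (45.406,10.636) [heading=90, draw]
  LT 45: heading 90 -> 135
  FD 4: (45.406,10.636) -> (42.577,13.464) [heading=135, draw]
  -- iteration 5/6 --
  FD 13: (42.577,13.464) -> (33.385,22.657) [heading=135, draw]
  LT 45: heading 135 -> 180
  FD 4: (33.385,22.657) -> (29.385,22.657) [heading=180, draw]
  -- iteration 6/6 --
  FD 13: (29.385,22.657) -> (16.385,22.657) [heading=180, draw]
  LT 45: heading 180 -> 225
  FD 4: (16.385,22.657) -> (13.556,19.828) [heading=225, draw]
]
RT 45: heading 225 -> 180
Final: pos=(13.556,19.828), heading=180, 13 segment(s) drawn
Segments drawn: 13

Answer: 13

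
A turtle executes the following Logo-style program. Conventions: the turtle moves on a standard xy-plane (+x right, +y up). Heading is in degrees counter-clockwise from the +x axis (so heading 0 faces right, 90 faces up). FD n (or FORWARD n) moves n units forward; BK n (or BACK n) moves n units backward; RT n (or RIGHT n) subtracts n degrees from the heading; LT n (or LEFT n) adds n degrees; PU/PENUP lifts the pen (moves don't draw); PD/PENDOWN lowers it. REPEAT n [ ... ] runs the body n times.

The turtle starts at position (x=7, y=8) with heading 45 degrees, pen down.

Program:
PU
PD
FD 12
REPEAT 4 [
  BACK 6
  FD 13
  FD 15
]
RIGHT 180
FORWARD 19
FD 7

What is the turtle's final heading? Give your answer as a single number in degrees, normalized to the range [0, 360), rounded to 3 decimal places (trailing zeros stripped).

Executing turtle program step by step:
Start: pos=(7,8), heading=45, pen down
PU: pen up
PD: pen down
FD 12: (7,8) -> (15.485,16.485) [heading=45, draw]
REPEAT 4 [
  -- iteration 1/4 --
  BK 6: (15.485,16.485) -> (11.243,12.243) [heading=45, draw]
  FD 13: (11.243,12.243) -> (20.435,21.435) [heading=45, draw]
  FD 15: (20.435,21.435) -> (31.042,32.042) [heading=45, draw]
  -- iteration 2/4 --
  BK 6: (31.042,32.042) -> (26.799,27.799) [heading=45, draw]
  FD 13: (26.799,27.799) -> (35.991,36.991) [heading=45, draw]
  FD 15: (35.991,36.991) -> (46.598,47.598) [heading=45, draw]
  -- iteration 3/4 --
  BK 6: (46.598,47.598) -> (42.355,43.355) [heading=45, draw]
  FD 13: (42.355,43.355) -> (51.548,52.548) [heading=45, draw]
  FD 15: (51.548,52.548) -> (62.154,63.154) [heading=45, draw]
  -- iteration 4/4 --
  BK 6: (62.154,63.154) -> (57.912,58.912) [heading=45, draw]
  FD 13: (57.912,58.912) -> (67.104,68.104) [heading=45, draw]
  FD 15: (67.104,68.104) -> (77.711,78.711) [heading=45, draw]
]
RT 180: heading 45 -> 225
FD 19: (77.711,78.711) -> (64.276,65.276) [heading=225, draw]
FD 7: (64.276,65.276) -> (59.326,60.326) [heading=225, draw]
Final: pos=(59.326,60.326), heading=225, 15 segment(s) drawn

Answer: 225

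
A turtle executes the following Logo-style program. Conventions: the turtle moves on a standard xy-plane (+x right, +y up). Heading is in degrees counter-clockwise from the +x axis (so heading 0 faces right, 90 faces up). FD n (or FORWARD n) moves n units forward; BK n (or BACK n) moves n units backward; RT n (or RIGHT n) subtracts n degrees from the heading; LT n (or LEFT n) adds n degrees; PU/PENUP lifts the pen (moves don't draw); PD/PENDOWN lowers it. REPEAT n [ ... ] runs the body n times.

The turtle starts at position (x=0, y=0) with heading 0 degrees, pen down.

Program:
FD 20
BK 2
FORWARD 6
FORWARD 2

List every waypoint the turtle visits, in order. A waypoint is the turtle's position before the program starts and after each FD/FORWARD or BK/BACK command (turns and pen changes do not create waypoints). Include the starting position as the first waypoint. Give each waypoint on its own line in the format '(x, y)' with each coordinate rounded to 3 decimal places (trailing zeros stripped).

Answer: (0, 0)
(20, 0)
(18, 0)
(24, 0)
(26, 0)

Derivation:
Executing turtle program step by step:
Start: pos=(0,0), heading=0, pen down
FD 20: (0,0) -> (20,0) [heading=0, draw]
BK 2: (20,0) -> (18,0) [heading=0, draw]
FD 6: (18,0) -> (24,0) [heading=0, draw]
FD 2: (24,0) -> (26,0) [heading=0, draw]
Final: pos=(26,0), heading=0, 4 segment(s) drawn
Waypoints (5 total):
(0, 0)
(20, 0)
(18, 0)
(24, 0)
(26, 0)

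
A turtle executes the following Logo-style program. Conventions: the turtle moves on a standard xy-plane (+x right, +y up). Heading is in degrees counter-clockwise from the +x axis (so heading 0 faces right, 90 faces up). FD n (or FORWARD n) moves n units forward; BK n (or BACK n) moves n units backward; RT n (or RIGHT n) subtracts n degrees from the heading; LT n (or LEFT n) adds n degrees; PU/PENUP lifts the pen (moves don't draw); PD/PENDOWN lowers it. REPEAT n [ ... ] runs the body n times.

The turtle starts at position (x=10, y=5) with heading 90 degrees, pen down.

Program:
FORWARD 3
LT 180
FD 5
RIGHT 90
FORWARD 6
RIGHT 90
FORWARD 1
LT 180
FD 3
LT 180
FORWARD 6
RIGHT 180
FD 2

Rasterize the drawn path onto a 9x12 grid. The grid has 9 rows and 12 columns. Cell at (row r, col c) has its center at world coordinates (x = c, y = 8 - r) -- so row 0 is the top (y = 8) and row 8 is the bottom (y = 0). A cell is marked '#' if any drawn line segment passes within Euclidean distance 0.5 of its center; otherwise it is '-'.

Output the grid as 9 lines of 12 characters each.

Segment 0: (10,5) -> (10,8)
Segment 1: (10,8) -> (10,3)
Segment 2: (10,3) -> (4,3)
Segment 3: (4,3) -> (4,4)
Segment 4: (4,4) -> (4,1)
Segment 5: (4,1) -> (4,7)
Segment 6: (4,7) -> (4,5)

Answer: ----------#-
----#-----#-
----#-----#-
----#-----#-
----#-----#-
----#######-
----#-------
----#-------
------------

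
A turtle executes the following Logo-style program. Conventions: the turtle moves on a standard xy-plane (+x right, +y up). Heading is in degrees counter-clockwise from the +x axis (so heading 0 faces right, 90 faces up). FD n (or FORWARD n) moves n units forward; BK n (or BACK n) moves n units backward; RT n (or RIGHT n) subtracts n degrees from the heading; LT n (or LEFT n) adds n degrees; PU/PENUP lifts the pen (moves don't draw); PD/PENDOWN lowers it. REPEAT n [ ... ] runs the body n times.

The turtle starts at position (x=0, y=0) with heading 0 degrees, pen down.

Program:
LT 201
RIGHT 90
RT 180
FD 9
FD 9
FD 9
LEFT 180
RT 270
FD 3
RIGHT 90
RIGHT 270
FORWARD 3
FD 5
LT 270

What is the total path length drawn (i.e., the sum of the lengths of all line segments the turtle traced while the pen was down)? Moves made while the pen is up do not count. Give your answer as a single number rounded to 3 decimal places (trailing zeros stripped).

Answer: 38

Derivation:
Executing turtle program step by step:
Start: pos=(0,0), heading=0, pen down
LT 201: heading 0 -> 201
RT 90: heading 201 -> 111
RT 180: heading 111 -> 291
FD 9: (0,0) -> (3.225,-8.402) [heading=291, draw]
FD 9: (3.225,-8.402) -> (6.451,-16.804) [heading=291, draw]
FD 9: (6.451,-16.804) -> (9.676,-25.207) [heading=291, draw]
LT 180: heading 291 -> 111
RT 270: heading 111 -> 201
FD 3: (9.676,-25.207) -> (6.875,-26.282) [heading=201, draw]
RT 90: heading 201 -> 111
RT 270: heading 111 -> 201
FD 3: (6.875,-26.282) -> (4.074,-27.357) [heading=201, draw]
FD 5: (4.074,-27.357) -> (-0.593,-29.149) [heading=201, draw]
LT 270: heading 201 -> 111
Final: pos=(-0.593,-29.149), heading=111, 6 segment(s) drawn

Segment lengths:
  seg 1: (0,0) -> (3.225,-8.402), length = 9
  seg 2: (3.225,-8.402) -> (6.451,-16.804), length = 9
  seg 3: (6.451,-16.804) -> (9.676,-25.207), length = 9
  seg 4: (9.676,-25.207) -> (6.875,-26.282), length = 3
  seg 5: (6.875,-26.282) -> (4.074,-27.357), length = 3
  seg 6: (4.074,-27.357) -> (-0.593,-29.149), length = 5
Total = 38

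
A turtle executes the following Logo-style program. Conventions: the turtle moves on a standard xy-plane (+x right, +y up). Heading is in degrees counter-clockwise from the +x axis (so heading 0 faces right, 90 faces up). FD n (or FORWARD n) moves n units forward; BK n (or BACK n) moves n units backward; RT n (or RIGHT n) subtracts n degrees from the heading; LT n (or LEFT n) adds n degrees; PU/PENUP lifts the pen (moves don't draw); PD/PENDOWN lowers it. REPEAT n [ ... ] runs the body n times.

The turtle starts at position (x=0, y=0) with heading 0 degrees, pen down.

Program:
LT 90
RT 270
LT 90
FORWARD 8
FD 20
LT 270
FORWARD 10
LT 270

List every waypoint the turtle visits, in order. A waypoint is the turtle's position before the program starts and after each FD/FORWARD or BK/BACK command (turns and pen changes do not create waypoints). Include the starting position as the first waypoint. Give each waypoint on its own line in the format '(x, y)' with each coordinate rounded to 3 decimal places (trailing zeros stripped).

Executing turtle program step by step:
Start: pos=(0,0), heading=0, pen down
LT 90: heading 0 -> 90
RT 270: heading 90 -> 180
LT 90: heading 180 -> 270
FD 8: (0,0) -> (0,-8) [heading=270, draw]
FD 20: (0,-8) -> (0,-28) [heading=270, draw]
LT 270: heading 270 -> 180
FD 10: (0,-28) -> (-10,-28) [heading=180, draw]
LT 270: heading 180 -> 90
Final: pos=(-10,-28), heading=90, 3 segment(s) drawn
Waypoints (4 total):
(0, 0)
(0, -8)
(0, -28)
(-10, -28)

Answer: (0, 0)
(0, -8)
(0, -28)
(-10, -28)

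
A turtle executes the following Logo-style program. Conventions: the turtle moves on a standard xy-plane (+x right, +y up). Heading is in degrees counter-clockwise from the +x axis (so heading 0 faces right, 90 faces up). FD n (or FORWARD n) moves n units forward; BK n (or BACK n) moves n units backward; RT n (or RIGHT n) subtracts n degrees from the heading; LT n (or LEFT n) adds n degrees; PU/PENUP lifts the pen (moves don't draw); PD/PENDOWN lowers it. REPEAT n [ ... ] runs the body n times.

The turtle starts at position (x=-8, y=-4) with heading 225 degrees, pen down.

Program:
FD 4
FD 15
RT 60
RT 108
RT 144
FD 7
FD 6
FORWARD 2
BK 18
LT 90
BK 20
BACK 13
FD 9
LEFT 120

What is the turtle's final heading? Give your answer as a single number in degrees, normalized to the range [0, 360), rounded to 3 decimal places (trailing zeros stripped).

Executing turtle program step by step:
Start: pos=(-8,-4), heading=225, pen down
FD 4: (-8,-4) -> (-10.828,-6.828) [heading=225, draw]
FD 15: (-10.828,-6.828) -> (-21.435,-17.435) [heading=225, draw]
RT 60: heading 225 -> 165
RT 108: heading 165 -> 57
RT 144: heading 57 -> 273
FD 7: (-21.435,-17.435) -> (-21.069,-24.425) [heading=273, draw]
FD 6: (-21.069,-24.425) -> (-20.755,-30.417) [heading=273, draw]
FD 2: (-20.755,-30.417) -> (-20.65,-32.414) [heading=273, draw]
BK 18: (-20.65,-32.414) -> (-21.592,-14.439) [heading=273, draw]
LT 90: heading 273 -> 3
BK 20: (-21.592,-14.439) -> (-41.565,-15.486) [heading=3, draw]
BK 13: (-41.565,-15.486) -> (-54.547,-16.166) [heading=3, draw]
FD 9: (-54.547,-16.166) -> (-45.559,-15.695) [heading=3, draw]
LT 120: heading 3 -> 123
Final: pos=(-45.559,-15.695), heading=123, 9 segment(s) drawn

Answer: 123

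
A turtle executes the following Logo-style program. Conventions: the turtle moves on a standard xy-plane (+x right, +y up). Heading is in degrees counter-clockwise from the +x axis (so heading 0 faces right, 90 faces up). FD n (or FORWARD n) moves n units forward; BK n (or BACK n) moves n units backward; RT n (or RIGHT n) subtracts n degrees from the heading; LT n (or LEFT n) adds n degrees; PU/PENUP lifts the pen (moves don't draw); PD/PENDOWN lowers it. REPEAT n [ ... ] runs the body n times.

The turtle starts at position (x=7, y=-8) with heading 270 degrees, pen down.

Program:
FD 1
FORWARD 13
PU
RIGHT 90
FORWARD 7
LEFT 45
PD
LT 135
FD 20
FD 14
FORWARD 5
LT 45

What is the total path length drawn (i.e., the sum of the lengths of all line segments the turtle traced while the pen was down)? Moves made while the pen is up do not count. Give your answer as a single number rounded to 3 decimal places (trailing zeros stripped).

Executing turtle program step by step:
Start: pos=(7,-8), heading=270, pen down
FD 1: (7,-8) -> (7,-9) [heading=270, draw]
FD 13: (7,-9) -> (7,-22) [heading=270, draw]
PU: pen up
RT 90: heading 270 -> 180
FD 7: (7,-22) -> (0,-22) [heading=180, move]
LT 45: heading 180 -> 225
PD: pen down
LT 135: heading 225 -> 0
FD 20: (0,-22) -> (20,-22) [heading=0, draw]
FD 14: (20,-22) -> (34,-22) [heading=0, draw]
FD 5: (34,-22) -> (39,-22) [heading=0, draw]
LT 45: heading 0 -> 45
Final: pos=(39,-22), heading=45, 5 segment(s) drawn

Segment lengths:
  seg 1: (7,-8) -> (7,-9), length = 1
  seg 2: (7,-9) -> (7,-22), length = 13
  seg 3: (0,-22) -> (20,-22), length = 20
  seg 4: (20,-22) -> (34,-22), length = 14
  seg 5: (34,-22) -> (39,-22), length = 5
Total = 53

Answer: 53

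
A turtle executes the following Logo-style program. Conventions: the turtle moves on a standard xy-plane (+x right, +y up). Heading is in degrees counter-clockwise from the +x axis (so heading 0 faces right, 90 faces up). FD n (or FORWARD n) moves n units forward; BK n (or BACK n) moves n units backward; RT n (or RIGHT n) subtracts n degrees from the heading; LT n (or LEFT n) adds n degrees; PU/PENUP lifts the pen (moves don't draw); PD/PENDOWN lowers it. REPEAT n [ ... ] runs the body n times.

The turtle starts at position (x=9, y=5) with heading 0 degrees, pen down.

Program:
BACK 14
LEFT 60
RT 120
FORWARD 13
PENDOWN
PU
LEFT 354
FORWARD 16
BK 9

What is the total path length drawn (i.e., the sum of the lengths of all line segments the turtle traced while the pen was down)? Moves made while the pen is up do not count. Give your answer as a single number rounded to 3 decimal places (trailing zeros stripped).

Answer: 27

Derivation:
Executing turtle program step by step:
Start: pos=(9,5), heading=0, pen down
BK 14: (9,5) -> (-5,5) [heading=0, draw]
LT 60: heading 0 -> 60
RT 120: heading 60 -> 300
FD 13: (-5,5) -> (1.5,-6.258) [heading=300, draw]
PD: pen down
PU: pen up
LT 354: heading 300 -> 294
FD 16: (1.5,-6.258) -> (8.008,-20.875) [heading=294, move]
BK 9: (8.008,-20.875) -> (4.347,-12.653) [heading=294, move]
Final: pos=(4.347,-12.653), heading=294, 2 segment(s) drawn

Segment lengths:
  seg 1: (9,5) -> (-5,5), length = 14
  seg 2: (-5,5) -> (1.5,-6.258), length = 13
Total = 27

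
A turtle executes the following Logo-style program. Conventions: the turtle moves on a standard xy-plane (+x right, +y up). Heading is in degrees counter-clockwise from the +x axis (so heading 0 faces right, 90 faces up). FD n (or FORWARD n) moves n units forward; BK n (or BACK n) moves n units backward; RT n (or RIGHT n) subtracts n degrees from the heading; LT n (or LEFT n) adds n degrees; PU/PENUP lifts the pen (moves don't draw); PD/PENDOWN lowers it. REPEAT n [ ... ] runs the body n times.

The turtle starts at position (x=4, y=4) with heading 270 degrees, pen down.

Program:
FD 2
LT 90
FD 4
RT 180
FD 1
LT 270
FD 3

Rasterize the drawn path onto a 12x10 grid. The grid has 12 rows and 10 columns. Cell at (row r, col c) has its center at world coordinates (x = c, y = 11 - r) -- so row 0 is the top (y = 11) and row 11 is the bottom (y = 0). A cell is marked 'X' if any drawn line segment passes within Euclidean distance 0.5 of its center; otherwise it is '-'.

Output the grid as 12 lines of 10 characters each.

Segment 0: (4,4) -> (4,2)
Segment 1: (4,2) -> (8,2)
Segment 2: (8,2) -> (7,2)
Segment 3: (7,2) -> (7,5)

Answer: ----------
----------
----------
----------
----------
----------
-------X--
----X--X--
----X--X--
----XXXXX-
----------
----------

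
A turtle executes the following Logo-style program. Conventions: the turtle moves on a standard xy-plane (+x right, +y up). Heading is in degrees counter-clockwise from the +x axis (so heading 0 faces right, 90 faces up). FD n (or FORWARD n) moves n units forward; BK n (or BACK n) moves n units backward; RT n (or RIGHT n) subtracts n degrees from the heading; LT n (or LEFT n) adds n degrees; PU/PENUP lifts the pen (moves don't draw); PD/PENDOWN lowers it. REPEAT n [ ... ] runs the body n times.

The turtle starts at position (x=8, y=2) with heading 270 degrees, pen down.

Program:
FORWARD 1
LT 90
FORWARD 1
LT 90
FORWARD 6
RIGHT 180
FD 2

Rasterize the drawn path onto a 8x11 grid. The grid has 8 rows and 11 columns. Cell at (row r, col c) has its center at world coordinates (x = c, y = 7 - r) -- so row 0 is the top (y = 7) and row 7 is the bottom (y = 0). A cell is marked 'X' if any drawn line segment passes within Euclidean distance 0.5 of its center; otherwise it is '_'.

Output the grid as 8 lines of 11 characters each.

Answer: _________X_
_________X_
_________X_
_________X_
_________X_
________XX_
________XX_
___________

Derivation:
Segment 0: (8,2) -> (8,1)
Segment 1: (8,1) -> (9,1)
Segment 2: (9,1) -> (9,7)
Segment 3: (9,7) -> (9,5)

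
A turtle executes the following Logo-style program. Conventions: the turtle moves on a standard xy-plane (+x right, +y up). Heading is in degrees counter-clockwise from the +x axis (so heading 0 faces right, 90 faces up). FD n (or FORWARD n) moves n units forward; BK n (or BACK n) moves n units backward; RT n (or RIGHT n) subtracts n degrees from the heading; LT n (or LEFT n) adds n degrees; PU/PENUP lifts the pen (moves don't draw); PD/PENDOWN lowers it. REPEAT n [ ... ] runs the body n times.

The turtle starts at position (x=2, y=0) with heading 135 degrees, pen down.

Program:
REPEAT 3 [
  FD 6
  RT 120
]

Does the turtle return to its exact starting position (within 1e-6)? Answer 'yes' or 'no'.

Executing turtle program step by step:
Start: pos=(2,0), heading=135, pen down
REPEAT 3 [
  -- iteration 1/3 --
  FD 6: (2,0) -> (-2.243,4.243) [heading=135, draw]
  RT 120: heading 135 -> 15
  -- iteration 2/3 --
  FD 6: (-2.243,4.243) -> (3.553,5.796) [heading=15, draw]
  RT 120: heading 15 -> 255
  -- iteration 3/3 --
  FD 6: (3.553,5.796) -> (2,0) [heading=255, draw]
  RT 120: heading 255 -> 135
]
Final: pos=(2,0), heading=135, 3 segment(s) drawn

Start position: (2, 0)
Final position: (2, 0)
Distance = 0; < 1e-6 -> CLOSED

Answer: yes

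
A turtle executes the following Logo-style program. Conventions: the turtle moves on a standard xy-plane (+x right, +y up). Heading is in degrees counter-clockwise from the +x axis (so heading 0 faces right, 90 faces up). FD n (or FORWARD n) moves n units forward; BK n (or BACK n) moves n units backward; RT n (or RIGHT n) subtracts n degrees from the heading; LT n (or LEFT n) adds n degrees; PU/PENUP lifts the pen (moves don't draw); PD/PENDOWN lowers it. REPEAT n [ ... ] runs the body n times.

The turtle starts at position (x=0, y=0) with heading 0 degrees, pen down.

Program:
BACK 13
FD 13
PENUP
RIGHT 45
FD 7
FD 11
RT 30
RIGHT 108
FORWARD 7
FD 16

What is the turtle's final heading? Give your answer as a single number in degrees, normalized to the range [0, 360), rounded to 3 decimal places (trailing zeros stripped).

Executing turtle program step by step:
Start: pos=(0,0), heading=0, pen down
BK 13: (0,0) -> (-13,0) [heading=0, draw]
FD 13: (-13,0) -> (0,0) [heading=0, draw]
PU: pen up
RT 45: heading 0 -> 315
FD 7: (0,0) -> (4.95,-4.95) [heading=315, move]
FD 11: (4.95,-4.95) -> (12.728,-12.728) [heading=315, move]
RT 30: heading 315 -> 285
RT 108: heading 285 -> 177
FD 7: (12.728,-12.728) -> (5.738,-12.362) [heading=177, move]
FD 16: (5.738,-12.362) -> (-10.241,-11.524) [heading=177, move]
Final: pos=(-10.241,-11.524), heading=177, 2 segment(s) drawn

Answer: 177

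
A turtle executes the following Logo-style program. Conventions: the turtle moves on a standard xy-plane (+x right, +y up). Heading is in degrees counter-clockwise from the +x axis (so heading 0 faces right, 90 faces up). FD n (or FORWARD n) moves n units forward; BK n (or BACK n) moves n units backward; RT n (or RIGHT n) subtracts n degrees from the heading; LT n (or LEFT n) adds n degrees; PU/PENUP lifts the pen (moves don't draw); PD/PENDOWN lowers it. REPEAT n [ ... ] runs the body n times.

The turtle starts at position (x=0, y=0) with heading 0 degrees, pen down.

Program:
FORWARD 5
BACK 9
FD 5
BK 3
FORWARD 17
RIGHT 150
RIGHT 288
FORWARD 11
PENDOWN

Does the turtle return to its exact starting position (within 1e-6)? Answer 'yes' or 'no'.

Answer: no

Derivation:
Executing turtle program step by step:
Start: pos=(0,0), heading=0, pen down
FD 5: (0,0) -> (5,0) [heading=0, draw]
BK 9: (5,0) -> (-4,0) [heading=0, draw]
FD 5: (-4,0) -> (1,0) [heading=0, draw]
BK 3: (1,0) -> (-2,0) [heading=0, draw]
FD 17: (-2,0) -> (15,0) [heading=0, draw]
RT 150: heading 0 -> 210
RT 288: heading 210 -> 282
FD 11: (15,0) -> (17.287,-10.76) [heading=282, draw]
PD: pen down
Final: pos=(17.287,-10.76), heading=282, 6 segment(s) drawn

Start position: (0, 0)
Final position: (17.287, -10.76)
Distance = 20.362; >= 1e-6 -> NOT closed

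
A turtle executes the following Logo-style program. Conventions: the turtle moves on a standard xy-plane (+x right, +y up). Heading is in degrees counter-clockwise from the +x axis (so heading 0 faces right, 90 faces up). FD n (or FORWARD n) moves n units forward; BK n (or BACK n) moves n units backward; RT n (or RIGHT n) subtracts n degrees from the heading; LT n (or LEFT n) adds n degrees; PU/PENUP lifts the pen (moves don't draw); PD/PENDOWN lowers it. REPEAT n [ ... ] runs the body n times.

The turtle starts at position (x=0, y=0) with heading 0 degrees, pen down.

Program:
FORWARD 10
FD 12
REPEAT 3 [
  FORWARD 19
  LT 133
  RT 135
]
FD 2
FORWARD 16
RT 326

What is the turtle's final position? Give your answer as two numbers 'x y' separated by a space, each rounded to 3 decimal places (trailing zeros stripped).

Answer: 96.844 -3.87

Derivation:
Executing turtle program step by step:
Start: pos=(0,0), heading=0, pen down
FD 10: (0,0) -> (10,0) [heading=0, draw]
FD 12: (10,0) -> (22,0) [heading=0, draw]
REPEAT 3 [
  -- iteration 1/3 --
  FD 19: (22,0) -> (41,0) [heading=0, draw]
  LT 133: heading 0 -> 133
  RT 135: heading 133 -> 358
  -- iteration 2/3 --
  FD 19: (41,0) -> (59.988,-0.663) [heading=358, draw]
  LT 133: heading 358 -> 131
  RT 135: heading 131 -> 356
  -- iteration 3/3 --
  FD 19: (59.988,-0.663) -> (78.942,-1.988) [heading=356, draw]
  LT 133: heading 356 -> 129
  RT 135: heading 129 -> 354
]
FD 2: (78.942,-1.988) -> (80.931,-2.198) [heading=354, draw]
FD 16: (80.931,-2.198) -> (96.844,-3.87) [heading=354, draw]
RT 326: heading 354 -> 28
Final: pos=(96.844,-3.87), heading=28, 7 segment(s) drawn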